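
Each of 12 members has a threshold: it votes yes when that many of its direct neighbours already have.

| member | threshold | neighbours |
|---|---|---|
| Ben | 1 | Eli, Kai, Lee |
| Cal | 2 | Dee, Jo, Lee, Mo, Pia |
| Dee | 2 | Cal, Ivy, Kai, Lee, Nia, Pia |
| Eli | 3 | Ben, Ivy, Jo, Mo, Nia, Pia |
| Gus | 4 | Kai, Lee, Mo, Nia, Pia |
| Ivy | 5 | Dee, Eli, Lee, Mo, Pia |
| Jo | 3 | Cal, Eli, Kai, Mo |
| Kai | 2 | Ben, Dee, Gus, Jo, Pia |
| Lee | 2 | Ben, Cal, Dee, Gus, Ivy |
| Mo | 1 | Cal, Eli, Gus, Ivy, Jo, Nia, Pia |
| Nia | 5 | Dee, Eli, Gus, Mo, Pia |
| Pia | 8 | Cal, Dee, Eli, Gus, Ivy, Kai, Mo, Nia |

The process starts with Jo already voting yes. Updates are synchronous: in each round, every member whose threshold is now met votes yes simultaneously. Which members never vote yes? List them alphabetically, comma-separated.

Ben, Dee, Eli, Gus, Ivy, Kai, Lee, Nia, Pia

Round 1 — Jo votes yes (initial).
Round 2 — checking thresholds:
  Cal: 1 of 5 neighbours < 2, below threshold.
  Eli: 1 of 6 neighbours < 3, below threshold.
  Kai: 1 of 5 neighbours < 2, below threshold.
  Mo: 1 of 7 neighbours ≥ 1, votes yes.
Round 3 — checking thresholds:
  Cal: 2 of 5 neighbours ≥ 2, votes yes.
  Eli: 2 of 6 neighbours < 3, below threshold.
  Gus: 1 of 5 neighbours < 4, below threshold.
  Ivy: 1 of 5 neighbours < 5, below threshold.
  Kai: 1 of 5 neighbours < 2, below threshold.
  Nia: 1 of 5 neighbours < 5, below threshold.
  Pia: 1 of 8 neighbours < 8, below threshold.
Round 4 — no new yes votes; cascade stops.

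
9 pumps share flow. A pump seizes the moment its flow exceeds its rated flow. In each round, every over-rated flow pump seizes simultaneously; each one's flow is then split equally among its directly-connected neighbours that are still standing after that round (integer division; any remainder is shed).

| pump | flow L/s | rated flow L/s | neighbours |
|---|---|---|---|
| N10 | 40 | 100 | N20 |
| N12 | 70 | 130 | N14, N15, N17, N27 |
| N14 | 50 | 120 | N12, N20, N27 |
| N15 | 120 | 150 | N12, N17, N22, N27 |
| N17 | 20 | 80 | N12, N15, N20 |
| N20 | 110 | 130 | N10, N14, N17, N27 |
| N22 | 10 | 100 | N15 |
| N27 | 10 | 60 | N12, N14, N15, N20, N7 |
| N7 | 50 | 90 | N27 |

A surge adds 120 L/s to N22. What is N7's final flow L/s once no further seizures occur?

81

Round 1 — N22 at 130 > 100. N22 seizes.
  N22 sheds 130 L/s to N15: 130 each.
    N15: 120+130 = 250 > 150
Round 2 — N15 seizes.
  N15 sheds 250 L/s to N12, N17, N27: 83 each (1 lost).
    N12: 70+83 = 153 > 130
    N17: 20+83 = 103 > 80
    N27: 10+83 = 93 > 60
Round 3 — N12, N17, N27 seize.
  N12 sheds 153 L/s to N14: 153 each.
    N14: 50+153 = 203 > 120
  N17 sheds 103 L/s to N20: 103 each.
    N20: 110+103 = 213 > 130
  N27 sheds 93 L/s to N14, N20, N7: 31 each.
    N14: 203+31 = 234 > 120
    N20: 213+31 = 244 > 130
    N7: 50+31 = 81 ≤ 90
Round 4 — N14, N20 seize.
  N14 sheds 234 L/s: no online neighbours, lost.
  N20 sheds 244 L/s to N10: 244 each.
    N10: 40+244 = 284 > 100
Round 5 — N10 seizes.
  N10 sheds 284 L/s: no online neighbours, lost.
No further seizures.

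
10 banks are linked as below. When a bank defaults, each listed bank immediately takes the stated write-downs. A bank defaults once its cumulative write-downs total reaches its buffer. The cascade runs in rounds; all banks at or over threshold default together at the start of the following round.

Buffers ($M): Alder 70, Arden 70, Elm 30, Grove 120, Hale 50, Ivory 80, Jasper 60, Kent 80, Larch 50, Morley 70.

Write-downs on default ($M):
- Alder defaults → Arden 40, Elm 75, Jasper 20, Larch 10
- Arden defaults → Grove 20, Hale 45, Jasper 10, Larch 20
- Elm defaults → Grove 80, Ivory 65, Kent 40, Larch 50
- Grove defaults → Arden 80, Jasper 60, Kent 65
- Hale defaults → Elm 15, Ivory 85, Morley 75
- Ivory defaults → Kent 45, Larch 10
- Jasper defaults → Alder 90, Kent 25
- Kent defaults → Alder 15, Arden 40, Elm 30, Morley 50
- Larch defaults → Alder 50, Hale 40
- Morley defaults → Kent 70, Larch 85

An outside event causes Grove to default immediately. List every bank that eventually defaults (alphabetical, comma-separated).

Alder, Arden, Elm, Grove, Hale, Ivory, Jasper, Kent, Larch, Morley

Round 1 — Grove defaults (initial).
  Arden: +80 → 80 ≥ 70
  Jasper: +60 → 60 ≥ 60
  Kent: +65 → 65 < 80
Round 2 — Arden, Jasper default.
  Alder: +90 → 90 ≥ 70
  Hale: +45 → 45 < 50
  Kent: +25 → 90 ≥ 80
  Larch: +20 → 20 < 50
Round 3 — Alder, Kent default.
  Elm: +75+30 → 105 ≥ 30
  Larch: +10 → 30 < 50
  Morley: +50 → 50 < 70
Round 4 — Elm defaults.
  Ivory: +65 → 65 < 80
  Larch: +50 → 80 ≥ 50
Round 5 — Larch defaults.
  Hale: +40 → 85 ≥ 50
Round 6 — Hale defaults.
  Ivory: +85 → 150 ≥ 80
  Morley: +75 → 125 ≥ 70
Round 7 — Ivory, Morley default.
No further defaults.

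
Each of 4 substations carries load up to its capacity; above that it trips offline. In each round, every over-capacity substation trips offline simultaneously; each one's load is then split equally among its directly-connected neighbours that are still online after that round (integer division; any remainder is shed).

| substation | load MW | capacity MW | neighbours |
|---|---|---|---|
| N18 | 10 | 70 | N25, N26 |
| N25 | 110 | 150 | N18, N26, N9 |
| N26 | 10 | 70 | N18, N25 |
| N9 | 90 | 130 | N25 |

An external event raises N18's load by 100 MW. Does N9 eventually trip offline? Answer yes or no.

yes

Round 1 — N18 at 110 > 70. N18 trips offline.
  N18 sheds 110 MW to N25, N26: 55 each.
    N25: 110+55 = 165 > 150
    N26: 10+55 = 65 ≤ 70
Round 2 — N25 trips offline.
  N25 sheds 165 MW to N26, N9: 82 each (1 lost).
    N26: 65+82 = 147 > 70
    N9: 90+82 = 172 > 130
Round 3 — N26, N9 trip offline.
  N26 sheds 147 MW: no online neighbours, lost.
  N9 sheds 172 MW: no online neighbours, lost.
No further trips.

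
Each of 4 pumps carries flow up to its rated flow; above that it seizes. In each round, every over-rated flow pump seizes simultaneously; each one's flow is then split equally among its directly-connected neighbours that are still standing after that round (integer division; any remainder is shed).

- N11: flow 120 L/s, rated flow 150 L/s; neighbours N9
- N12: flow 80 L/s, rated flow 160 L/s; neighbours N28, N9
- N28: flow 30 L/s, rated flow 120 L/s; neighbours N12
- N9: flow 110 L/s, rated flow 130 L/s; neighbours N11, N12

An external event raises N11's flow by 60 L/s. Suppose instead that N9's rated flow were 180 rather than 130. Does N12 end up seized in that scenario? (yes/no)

With N9's rated flow at 180:
Round 1 — N11 at 180 > 150. N11 seizes.
  N11 sheds 180 L/s to N9: 180 each.
    N9: 110+180 = 290 > 180
Round 2 — N9 seizes.
  N9 sheds 290 L/s to N12: 290 each.
    N12: 80+290 = 370 > 160
Round 3 — N12 seizes.
  N12 sheds 370 L/s to N28: 370 each.
    N28: 30+370 = 400 > 120
Round 4 — N28 seizes.
  N28 sheds 400 L/s: no online neighbours, lost.
No further seizures.

yes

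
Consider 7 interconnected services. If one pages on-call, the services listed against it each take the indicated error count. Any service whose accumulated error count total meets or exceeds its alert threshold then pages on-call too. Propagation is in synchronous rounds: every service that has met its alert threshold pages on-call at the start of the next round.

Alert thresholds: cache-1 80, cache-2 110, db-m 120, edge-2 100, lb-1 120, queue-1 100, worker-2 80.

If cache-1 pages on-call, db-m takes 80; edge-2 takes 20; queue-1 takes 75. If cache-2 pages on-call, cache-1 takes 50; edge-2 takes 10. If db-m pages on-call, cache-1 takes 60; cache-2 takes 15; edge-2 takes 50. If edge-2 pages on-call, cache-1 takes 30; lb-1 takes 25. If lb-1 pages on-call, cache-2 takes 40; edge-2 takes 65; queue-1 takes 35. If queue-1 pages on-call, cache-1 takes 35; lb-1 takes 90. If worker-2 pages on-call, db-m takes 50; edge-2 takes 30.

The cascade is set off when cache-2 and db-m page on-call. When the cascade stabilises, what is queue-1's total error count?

75

Round 1 — cache-2, db-m page on-call (initial).
  cache-1: +50+60 → 110 ≥ 80
  edge-2: +10+50 → 60 < 100
Round 2 — cache-1 pages on-call.
  edge-2: +20 → 80 < 100
  queue-1: +75 → 75 < 100
No further pages.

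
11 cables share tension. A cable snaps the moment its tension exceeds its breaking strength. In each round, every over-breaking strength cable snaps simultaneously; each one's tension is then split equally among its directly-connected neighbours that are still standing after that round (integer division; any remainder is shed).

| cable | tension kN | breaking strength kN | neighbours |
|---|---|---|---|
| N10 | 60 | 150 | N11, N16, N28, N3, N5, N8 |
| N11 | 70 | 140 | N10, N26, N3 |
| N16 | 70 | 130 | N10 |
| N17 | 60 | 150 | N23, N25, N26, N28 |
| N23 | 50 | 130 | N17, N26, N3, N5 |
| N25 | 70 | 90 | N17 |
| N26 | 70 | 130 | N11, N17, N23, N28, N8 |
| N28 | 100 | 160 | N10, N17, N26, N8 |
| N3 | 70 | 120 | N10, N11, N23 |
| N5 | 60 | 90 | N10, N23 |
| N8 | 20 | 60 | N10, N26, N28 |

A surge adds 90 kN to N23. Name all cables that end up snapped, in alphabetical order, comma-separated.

Round 1 — N23 at 140 > 130. N23 snaps.
  N23 sheds 140 kN to N17, N26, N3, N5: 35 each.
    N17: 60+35 = 95 ≤ 150
    N26: 70+35 = 105 ≤ 130
    N3: 70+35 = 105 ≤ 120
    N5: 60+35 = 95 > 90
Round 2 — N5 snaps.
  N5 sheds 95 kN to N10: 95 each.
    N10: 60+95 = 155 > 150
Round 3 — N10 snaps.
  N10 sheds 155 kN to N11, N16, N28, N3, N8: 31 each.
    N11: 70+31 = 101 ≤ 140
    N16: 70+31 = 101 ≤ 130
    N28: 100+31 = 131 ≤ 160
    N3: 105+31 = 136 > 120
    N8: 20+31 = 51 ≤ 60
Round 4 — N3 snaps.
  N3 sheds 136 kN to N11: 136 each.
    N11: 101+136 = 237 > 140
Round 5 — N11 snaps.
  N11 sheds 237 kN to N26: 237 each.
    N26: 105+237 = 342 > 130
Round 6 — N26 snaps.
  N26 sheds 342 kN to N17, N28, N8: 114 each.
    N17: 95+114 = 209 > 150
    N28: 131+114 = 245 > 160
    N8: 51+114 = 165 > 60
Round 7 — N17, N28, N8 snap.
  N17 sheds 209 kN to N25: 209 each.
    N25: 70+209 = 279 > 90
  N28 sheds 245 kN: no online neighbours, lost.
  N8 sheds 165 kN: no online neighbours, lost.
Round 8 — N25 snaps.
  N25 sheds 279 kN: no online neighbours, lost.
No further breaks.

N10, N11, N17, N23, N25, N26, N28, N3, N5, N8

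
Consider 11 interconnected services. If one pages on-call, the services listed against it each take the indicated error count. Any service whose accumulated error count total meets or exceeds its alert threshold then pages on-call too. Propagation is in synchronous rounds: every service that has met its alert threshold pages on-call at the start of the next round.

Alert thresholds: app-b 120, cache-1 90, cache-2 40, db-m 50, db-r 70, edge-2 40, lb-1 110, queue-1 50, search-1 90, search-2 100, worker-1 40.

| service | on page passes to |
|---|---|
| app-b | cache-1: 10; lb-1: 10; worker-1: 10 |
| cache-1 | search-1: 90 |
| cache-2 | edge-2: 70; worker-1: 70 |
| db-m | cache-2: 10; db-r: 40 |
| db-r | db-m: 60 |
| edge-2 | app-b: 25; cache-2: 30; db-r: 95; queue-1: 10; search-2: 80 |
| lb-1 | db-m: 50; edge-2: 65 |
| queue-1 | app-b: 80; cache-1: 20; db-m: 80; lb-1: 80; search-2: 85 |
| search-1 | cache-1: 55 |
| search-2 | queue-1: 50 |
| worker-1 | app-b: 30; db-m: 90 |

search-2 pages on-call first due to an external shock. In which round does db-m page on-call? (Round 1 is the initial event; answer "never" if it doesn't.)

Round 1 — search-2 pages on-call (initial).
  queue-1: +50 → 50 ≥ 50
Round 2 — queue-1 pages on-call.
  app-b: +80 → 80 < 120
  cache-1: +20 → 20 < 90
  db-m: +80 → 80 ≥ 50
  lb-1: +80 → 80 < 110
Round 3 — db-m pages on-call.
  cache-2: +10 → 10 < 40
  db-r: +40 → 40 < 70
No further pages.

3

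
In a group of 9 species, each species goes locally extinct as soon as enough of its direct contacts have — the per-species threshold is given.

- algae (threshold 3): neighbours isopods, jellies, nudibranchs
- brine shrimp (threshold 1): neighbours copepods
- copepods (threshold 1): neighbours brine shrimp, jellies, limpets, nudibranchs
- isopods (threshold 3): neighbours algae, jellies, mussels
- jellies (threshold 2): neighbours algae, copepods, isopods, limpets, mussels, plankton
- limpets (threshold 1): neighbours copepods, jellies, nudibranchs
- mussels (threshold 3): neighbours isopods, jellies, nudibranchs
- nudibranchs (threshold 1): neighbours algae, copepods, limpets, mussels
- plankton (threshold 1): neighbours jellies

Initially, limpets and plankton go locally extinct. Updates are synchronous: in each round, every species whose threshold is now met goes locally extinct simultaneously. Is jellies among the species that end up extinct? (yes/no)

Round 1 — limpets, plankton go locally extinct (initial).
Round 2 — checking thresholds:
  copepods: 1 of 4 neighbours ≥ 1, goes locally extinct.
  jellies: 2 of 6 neighbours ≥ 2, goes locally extinct.
  nudibranchs: 1 of 4 neighbours ≥ 1, goes locally extinct.
Round 3 — checking thresholds:
  algae: 2 of 3 neighbours < 3, holds.
  brine shrimp: 1 of 1 neighbours ≥ 1, goes locally extinct.
  isopods: 1 of 3 neighbours < 3, holds.
  mussels: 2 of 3 neighbours < 3, holds.
Round 4 — no new extinctions; cascade stops.

yes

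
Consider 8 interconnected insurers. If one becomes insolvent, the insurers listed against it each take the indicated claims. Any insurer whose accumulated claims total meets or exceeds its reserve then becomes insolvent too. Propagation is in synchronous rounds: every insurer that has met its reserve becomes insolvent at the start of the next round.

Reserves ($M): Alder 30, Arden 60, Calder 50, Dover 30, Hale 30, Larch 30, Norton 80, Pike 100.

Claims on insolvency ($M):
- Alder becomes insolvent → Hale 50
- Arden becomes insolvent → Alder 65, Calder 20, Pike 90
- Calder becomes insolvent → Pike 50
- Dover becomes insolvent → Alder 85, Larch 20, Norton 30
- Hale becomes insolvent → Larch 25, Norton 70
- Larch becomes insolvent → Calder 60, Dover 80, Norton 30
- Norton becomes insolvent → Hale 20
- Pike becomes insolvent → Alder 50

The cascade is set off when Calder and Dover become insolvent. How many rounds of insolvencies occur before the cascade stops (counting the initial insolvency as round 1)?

Round 1 — Calder, Dover become insolvent (initial).
  Alder: +85 → 85 ≥ 30
  Larch: +20 → 20 < 30
  Norton: +30 → 30 < 80
  Pike: +50 → 50 < 100
Round 2 — Alder becomes insolvent.
  Hale: +50 → 50 ≥ 30
Round 3 — Hale becomes insolvent.
  Larch: +25 → 45 ≥ 30
  Norton: +70 → 100 ≥ 80
Round 4 — Larch, Norton become insolvent.
No further insolvencies.

4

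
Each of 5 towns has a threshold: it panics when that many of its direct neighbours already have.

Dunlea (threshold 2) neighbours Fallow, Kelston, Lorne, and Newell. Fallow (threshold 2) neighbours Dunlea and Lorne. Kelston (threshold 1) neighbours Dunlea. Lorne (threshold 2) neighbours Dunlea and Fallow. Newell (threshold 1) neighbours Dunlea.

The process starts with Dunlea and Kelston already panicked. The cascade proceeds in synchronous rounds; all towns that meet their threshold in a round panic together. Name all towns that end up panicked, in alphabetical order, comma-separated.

Dunlea, Kelston, Newell

Round 1 — Dunlea, Kelston panic (initial).
Round 2 — checking thresholds:
  Fallow: 1 of 2 neighbours < 2, below threshold.
  Lorne: 1 of 2 neighbours < 2, below threshold.
  Newell: 1 of 1 neighbours ≥ 1, panics.
Round 3 — no new panics; cascade stops.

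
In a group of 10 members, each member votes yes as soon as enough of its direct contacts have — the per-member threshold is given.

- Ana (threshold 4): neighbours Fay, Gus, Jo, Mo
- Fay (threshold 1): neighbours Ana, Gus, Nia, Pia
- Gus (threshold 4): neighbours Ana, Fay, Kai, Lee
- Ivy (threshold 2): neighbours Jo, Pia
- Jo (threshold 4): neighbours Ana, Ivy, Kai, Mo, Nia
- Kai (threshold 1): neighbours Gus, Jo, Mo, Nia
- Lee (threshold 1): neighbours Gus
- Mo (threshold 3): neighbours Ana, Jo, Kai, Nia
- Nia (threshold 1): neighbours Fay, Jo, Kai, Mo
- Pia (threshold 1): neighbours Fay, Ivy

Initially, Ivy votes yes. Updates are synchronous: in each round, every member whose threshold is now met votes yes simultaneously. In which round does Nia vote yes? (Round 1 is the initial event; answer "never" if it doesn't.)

Round 1 — Ivy votes yes (initial).
Round 2 — checking thresholds:
  Jo: 1 of 5 neighbours < 4, holds.
  Pia: 1 of 2 neighbours ≥ 1, votes yes.
Round 3 — checking thresholds:
  Fay: 1 of 4 neighbours ≥ 1, votes yes.
  Jo: 1 of 5 neighbours < 4, holds.
Round 4 — checking thresholds:
  Ana: 1 of 4 neighbours < 4, holds.
  Gus: 1 of 4 neighbours < 4, holds.
  Jo: 1 of 5 neighbours < 4, holds.
  Nia: 1 of 4 neighbours ≥ 1, votes yes.
Round 5 — checking thresholds:
  Ana: 1 of 4 neighbours < 4, holds.
  Gus: 1 of 4 neighbours < 4, holds.
  Jo: 2 of 5 neighbours < 4, holds.
  Kai: 1 of 4 neighbours ≥ 1, votes yes.
  Mo: 1 of 4 neighbours < 3, holds.
Round 6 — no new yes votes; cascade stops.

4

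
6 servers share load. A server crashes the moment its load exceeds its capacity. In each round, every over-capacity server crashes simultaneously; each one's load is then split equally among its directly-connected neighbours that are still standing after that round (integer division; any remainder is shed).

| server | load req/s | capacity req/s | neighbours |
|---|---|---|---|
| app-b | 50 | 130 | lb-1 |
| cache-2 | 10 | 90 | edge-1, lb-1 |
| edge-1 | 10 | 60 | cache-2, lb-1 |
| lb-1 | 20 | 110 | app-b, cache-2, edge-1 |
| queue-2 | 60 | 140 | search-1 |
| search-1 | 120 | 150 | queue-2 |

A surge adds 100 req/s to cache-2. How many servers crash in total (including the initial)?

4

Round 1 — cache-2 at 110 > 90. cache-2 crashes.
  cache-2 sheds 110 req/s to edge-1, lb-1: 55 each.
    edge-1: 10+55 = 65 > 60
    lb-1: 20+55 = 75 ≤ 110
Round 2 — edge-1 crashes.
  edge-1 sheds 65 req/s to lb-1: 65 each.
    lb-1: 75+65 = 140 > 110
Round 3 — lb-1 crashes.
  lb-1 sheds 140 req/s to app-b: 140 each.
    app-b: 50+140 = 190 > 130
Round 4 — app-b crashes.
  app-b sheds 190 req/s: no online neighbours, lost.
No further crashes.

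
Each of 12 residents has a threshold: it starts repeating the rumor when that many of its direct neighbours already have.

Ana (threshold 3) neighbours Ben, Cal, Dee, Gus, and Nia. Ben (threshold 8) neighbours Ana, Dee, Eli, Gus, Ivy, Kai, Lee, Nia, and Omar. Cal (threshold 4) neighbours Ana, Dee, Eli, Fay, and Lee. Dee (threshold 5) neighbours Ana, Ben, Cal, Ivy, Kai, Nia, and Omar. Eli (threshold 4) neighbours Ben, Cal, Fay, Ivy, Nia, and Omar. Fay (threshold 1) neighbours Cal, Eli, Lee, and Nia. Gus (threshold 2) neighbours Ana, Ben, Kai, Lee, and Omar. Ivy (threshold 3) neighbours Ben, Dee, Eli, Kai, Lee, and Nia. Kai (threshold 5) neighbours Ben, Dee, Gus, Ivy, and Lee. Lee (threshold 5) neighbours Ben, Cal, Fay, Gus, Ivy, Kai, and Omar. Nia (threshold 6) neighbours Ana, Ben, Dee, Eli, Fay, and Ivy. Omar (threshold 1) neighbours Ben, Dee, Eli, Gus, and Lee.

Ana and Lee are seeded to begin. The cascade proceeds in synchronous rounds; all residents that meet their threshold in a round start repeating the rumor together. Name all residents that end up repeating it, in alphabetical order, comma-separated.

Ana, Fay, Gus, Lee, Omar

Round 1 — Ana, Lee start repeating the rumor (initial).
Round 2 — checking thresholds:
  Ben: 2 of 9 neighbours < 8, below threshold.
  Cal: 2 of 5 neighbours < 4, below threshold.
  Dee: 1 of 7 neighbours < 5, below threshold.
  Fay: 1 of 4 neighbours ≥ 1, starts repeating the rumor.
  Gus: 2 of 5 neighbours ≥ 2, starts repeating the rumor.
  Ivy: 1 of 6 neighbours < 3, below threshold.
  Kai: 1 of 5 neighbours < 5, below threshold.
  Nia: 1 of 6 neighbours < 6, below threshold.
  Omar: 1 of 5 neighbours ≥ 1, starts repeating the rumor.
Round 3 — no new spreads; cascade stops.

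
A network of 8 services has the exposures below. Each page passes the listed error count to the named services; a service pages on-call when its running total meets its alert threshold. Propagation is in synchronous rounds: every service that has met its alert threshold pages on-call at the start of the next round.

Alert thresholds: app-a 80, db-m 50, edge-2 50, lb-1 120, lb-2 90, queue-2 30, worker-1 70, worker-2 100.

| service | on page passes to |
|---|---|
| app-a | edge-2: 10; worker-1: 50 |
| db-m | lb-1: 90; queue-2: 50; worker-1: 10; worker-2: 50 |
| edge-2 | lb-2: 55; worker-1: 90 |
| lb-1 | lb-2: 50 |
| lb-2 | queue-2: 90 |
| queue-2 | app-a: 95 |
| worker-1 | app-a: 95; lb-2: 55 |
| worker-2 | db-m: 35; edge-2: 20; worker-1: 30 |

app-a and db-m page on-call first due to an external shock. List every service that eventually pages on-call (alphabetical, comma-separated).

Round 1 — app-a, db-m page on-call (initial).
  edge-2: +10 → 10 < 50
  lb-1: +90 → 90 < 120
  queue-2: +50 → 50 ≥ 30
  worker-1: +50+10 → 60 < 70
  worker-2: +50 → 50 < 100
Round 2 — queue-2 pages on-call.
No further pages.

app-a, db-m, queue-2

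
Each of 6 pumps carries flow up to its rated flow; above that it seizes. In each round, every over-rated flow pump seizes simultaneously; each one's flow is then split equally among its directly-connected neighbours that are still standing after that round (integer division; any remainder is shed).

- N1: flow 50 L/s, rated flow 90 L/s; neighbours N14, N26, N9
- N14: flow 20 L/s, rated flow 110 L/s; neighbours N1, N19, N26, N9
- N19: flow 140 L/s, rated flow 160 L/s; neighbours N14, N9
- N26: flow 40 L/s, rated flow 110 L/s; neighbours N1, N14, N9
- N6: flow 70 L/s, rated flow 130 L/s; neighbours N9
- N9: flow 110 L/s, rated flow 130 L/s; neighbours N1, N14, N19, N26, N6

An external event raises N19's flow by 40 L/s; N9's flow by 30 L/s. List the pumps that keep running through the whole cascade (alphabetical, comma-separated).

Round 1 — N19 at 180 > 160; N9 at 140 > 130. N19, N9 seize.
  N19 sheds 180 L/s to N14: 180 each.
    N14: 20+180 = 200 > 110
  N9 sheds 140 L/s to N1, N14, N26, N6: 35 each.
    N1: 50+35 = 85 ≤ 90
    N14: 200+35 = 235 > 110
    N26: 40+35 = 75 ≤ 110
    N6: 70+35 = 105 ≤ 130
Round 2 — N14 seizes.
  N14 sheds 235 L/s to N1, N26: 117 each (1 lost).
    N1: 85+117 = 202 > 90
    N26: 75+117 = 192 > 110
Round 3 — N1, N26 seize.
  N1 sheds 202 L/s: no online neighbours, lost.
  N26 sheds 192 L/s: no online neighbours, lost.
No further seizures.

N6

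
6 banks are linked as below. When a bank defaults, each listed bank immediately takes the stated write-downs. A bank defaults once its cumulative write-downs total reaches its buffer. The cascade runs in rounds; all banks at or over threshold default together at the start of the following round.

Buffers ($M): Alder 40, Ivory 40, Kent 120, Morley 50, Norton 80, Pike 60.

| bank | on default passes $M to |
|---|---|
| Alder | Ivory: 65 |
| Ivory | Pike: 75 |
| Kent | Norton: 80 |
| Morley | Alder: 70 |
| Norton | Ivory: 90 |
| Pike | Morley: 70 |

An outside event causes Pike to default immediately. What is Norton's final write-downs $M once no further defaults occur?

Round 1 — Pike defaults (initial).
  Morley: +70 → 70 ≥ 50
Round 2 — Morley defaults.
  Alder: +70 → 70 ≥ 40
Round 3 — Alder defaults.
  Ivory: +65 → 65 ≥ 40
Round 4 — Ivory defaults.
No further defaults.

0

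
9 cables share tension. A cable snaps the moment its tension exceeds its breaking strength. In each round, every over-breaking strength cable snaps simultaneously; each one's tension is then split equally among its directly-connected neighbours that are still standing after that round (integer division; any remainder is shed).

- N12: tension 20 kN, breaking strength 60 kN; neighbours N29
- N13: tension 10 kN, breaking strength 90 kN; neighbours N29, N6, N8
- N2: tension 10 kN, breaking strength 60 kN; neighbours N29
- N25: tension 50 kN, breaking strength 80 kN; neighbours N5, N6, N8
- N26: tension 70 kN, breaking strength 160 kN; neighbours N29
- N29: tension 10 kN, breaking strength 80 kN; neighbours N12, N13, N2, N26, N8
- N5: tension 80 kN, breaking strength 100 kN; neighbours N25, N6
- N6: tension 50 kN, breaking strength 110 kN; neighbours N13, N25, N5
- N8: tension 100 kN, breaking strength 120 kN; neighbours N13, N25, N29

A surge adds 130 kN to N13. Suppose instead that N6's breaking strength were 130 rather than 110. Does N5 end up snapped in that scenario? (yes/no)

With N6's breaking strength at 130:
Round 1 — N13 at 140 > 90. N13 snaps.
  N13 sheds 140 kN to N29, N6, N8: 46 each (2 lost).
    N29: 10+46 = 56 ≤ 80
    N6: 50+46 = 96 ≤ 130
    N8: 100+46 = 146 > 120
Round 2 — N8 snaps.
  N8 sheds 146 kN to N25, N29: 73 each.
    N25: 50+73 = 123 > 80
    N29: 56+73 = 129 > 80
Round 3 — N25, N29 snap.
  N25 sheds 123 kN to N5, N6: 61 each (1 lost).
    N5: 80+61 = 141 > 100
    N6: 96+61 = 157 > 130
  N29 sheds 129 kN to N12, N2, N26: 43 each.
    N12: 20+43 = 63 > 60
    N2: 10+43 = 53 ≤ 60
    N26: 70+43 = 113 ≤ 160
Round 4 — N12, N5, N6 snap.
  N12 sheds 63 kN: no online neighbours, lost.
  N5 sheds 141 kN: no online neighbours, lost.
  N6 sheds 157 kN: no online neighbours, lost.
No further breaks.

yes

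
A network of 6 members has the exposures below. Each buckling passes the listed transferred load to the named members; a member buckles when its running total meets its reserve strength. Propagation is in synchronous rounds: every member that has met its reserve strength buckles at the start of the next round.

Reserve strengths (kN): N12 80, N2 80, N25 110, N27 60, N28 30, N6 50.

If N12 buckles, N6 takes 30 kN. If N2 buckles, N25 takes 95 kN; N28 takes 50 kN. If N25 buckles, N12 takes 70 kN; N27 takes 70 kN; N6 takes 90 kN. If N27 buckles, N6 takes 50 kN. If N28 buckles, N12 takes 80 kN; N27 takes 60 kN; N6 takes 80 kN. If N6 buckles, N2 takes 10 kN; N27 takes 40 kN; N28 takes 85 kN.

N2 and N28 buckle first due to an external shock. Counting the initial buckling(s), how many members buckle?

Round 1 — N2, N28 buckle (initial).
  N12: +80 → 80 ≥ 80
  N25: +95 → 95 < 110
  N27: +60 → 60 ≥ 60
  N6: +80 → 80 ≥ 50
Round 2 — N12, N27, N6 buckle.
No further bucklings.

5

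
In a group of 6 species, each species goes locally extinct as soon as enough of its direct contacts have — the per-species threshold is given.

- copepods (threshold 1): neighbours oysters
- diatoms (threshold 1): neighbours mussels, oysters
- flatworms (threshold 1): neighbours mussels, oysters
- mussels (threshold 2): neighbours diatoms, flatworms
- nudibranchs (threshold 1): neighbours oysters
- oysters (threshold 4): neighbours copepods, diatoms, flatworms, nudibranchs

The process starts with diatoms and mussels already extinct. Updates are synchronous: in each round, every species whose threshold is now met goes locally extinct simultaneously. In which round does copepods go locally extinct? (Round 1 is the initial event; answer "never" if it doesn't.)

Round 1 — diatoms, mussels go locally extinct (initial).
Round 2 — checking thresholds:
  flatworms: 1 of 2 neighbours ≥ 1, goes locally extinct.
  oysters: 1 of 4 neighbours < 4, below threshold.
Round 3 — no new extinctions; cascade stops.

never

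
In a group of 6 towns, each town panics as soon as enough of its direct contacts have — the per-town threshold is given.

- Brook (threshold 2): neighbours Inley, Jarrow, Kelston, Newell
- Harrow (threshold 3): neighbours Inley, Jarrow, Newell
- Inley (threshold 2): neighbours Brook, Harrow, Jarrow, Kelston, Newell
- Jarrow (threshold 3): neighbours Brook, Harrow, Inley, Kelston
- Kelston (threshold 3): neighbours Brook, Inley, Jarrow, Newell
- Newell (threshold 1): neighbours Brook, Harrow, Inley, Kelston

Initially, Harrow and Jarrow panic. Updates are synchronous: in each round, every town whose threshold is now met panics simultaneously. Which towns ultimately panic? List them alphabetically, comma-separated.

Brook, Harrow, Inley, Jarrow, Kelston, Newell

Round 1 — Harrow, Jarrow panic (initial).
Round 2 — checking thresholds:
  Brook: 1 of 4 neighbours < 2, holds.
  Inley: 2 of 5 neighbours ≥ 2, panics.
  Kelston: 1 of 4 neighbours < 3, holds.
  Newell: 1 of 4 neighbours ≥ 1, panics.
Round 3 — checking thresholds:
  Brook: 3 of 4 neighbours ≥ 2, panics.
  Kelston: 3 of 4 neighbours ≥ 3, panics.
Round 4 — no new panics; cascade stops.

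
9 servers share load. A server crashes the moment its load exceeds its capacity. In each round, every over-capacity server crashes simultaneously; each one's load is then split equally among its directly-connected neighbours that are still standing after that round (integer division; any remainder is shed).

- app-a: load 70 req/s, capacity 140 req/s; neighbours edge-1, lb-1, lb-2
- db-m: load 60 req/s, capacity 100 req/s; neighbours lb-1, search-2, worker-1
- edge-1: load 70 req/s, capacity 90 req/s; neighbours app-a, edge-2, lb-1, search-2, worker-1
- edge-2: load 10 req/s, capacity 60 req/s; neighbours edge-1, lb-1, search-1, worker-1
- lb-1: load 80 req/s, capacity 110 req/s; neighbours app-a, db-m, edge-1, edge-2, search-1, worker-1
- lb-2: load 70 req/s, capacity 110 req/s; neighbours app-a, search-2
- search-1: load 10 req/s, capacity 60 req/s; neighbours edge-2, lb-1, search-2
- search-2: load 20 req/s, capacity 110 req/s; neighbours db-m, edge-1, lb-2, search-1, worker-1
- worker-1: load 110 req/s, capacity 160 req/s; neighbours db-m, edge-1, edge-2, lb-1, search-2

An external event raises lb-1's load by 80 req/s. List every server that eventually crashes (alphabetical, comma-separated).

edge-1, lb-1

Round 1 — lb-1 at 160 > 110. lb-1 crashes.
  lb-1 sheds 160 req/s to app-a, db-m, edge-1, edge-2, search-1, worker-1: 26 each (4 lost).
    app-a: 70+26 = 96 ≤ 140
    db-m: 60+26 = 86 ≤ 100
    edge-1: 70+26 = 96 > 90
    edge-2: 10+26 = 36 ≤ 60
    search-1: 10+26 = 36 ≤ 60
    worker-1: 110+26 = 136 ≤ 160
Round 2 — edge-1 crashes.
  edge-1 sheds 96 req/s to app-a, edge-2, search-2, worker-1: 24 each.
    app-a: 96+24 = 120 ≤ 140
    edge-2: 36+24 = 60 ≤ 60
    search-2: 20+24 = 44 ≤ 110
    worker-1: 136+24 = 160 ≤ 160
No further crashes.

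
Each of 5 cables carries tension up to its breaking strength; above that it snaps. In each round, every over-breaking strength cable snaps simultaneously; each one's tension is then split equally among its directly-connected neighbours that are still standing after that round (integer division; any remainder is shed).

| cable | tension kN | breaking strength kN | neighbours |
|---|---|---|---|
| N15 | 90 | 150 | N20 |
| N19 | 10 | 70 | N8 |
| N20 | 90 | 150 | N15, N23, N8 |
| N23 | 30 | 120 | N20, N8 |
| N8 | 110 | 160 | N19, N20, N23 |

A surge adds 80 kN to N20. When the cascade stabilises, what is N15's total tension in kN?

146

Round 1 — N20 at 170 > 150. N20 snaps.
  N20 sheds 170 kN to N15, N23, N8: 56 each (2 lost).
    N15: 90+56 = 146 ≤ 150
    N23: 30+56 = 86 ≤ 120
    N8: 110+56 = 166 > 160
Round 2 — N8 snaps.
  N8 sheds 166 kN to N19, N23: 83 each.
    N19: 10+83 = 93 > 70
    N23: 86+83 = 169 > 120
Round 3 — N19, N23 snap.
  N19 sheds 93 kN: no online neighbours, lost.
  N23 sheds 169 kN: no online neighbours, lost.
No further breaks.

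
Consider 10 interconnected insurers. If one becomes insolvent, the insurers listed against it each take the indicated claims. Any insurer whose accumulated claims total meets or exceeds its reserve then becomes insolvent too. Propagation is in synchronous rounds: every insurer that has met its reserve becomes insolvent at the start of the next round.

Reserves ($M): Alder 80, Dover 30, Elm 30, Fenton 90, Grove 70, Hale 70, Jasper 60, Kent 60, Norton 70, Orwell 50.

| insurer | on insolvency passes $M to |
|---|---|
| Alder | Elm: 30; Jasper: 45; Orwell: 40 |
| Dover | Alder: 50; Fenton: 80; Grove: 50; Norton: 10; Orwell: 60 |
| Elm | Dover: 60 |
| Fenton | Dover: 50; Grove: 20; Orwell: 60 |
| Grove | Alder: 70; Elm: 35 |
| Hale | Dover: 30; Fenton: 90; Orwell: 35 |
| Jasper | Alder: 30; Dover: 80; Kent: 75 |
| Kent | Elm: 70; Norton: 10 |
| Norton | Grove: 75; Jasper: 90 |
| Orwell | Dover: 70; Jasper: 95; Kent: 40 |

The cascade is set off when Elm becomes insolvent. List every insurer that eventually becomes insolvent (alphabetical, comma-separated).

Round 1 — Elm becomes insolvent (initial).
  Dover: +60 → 60 ≥ 30
Round 2 — Dover becomes insolvent.
  Alder: +50 → 50 < 80
  Fenton: +80 → 80 < 90
  Grove: +50 → 50 < 70
  Norton: +10 → 10 < 70
  Orwell: +60 → 60 ≥ 50
Round 3 — Orwell becomes insolvent.
  Jasper: +95 → 95 ≥ 60
  Kent: +40 → 40 < 60
Round 4 — Jasper becomes insolvent.
  Alder: +30 → 80 ≥ 80
  Kent: +75 → 115 ≥ 60
Round 5 — Alder, Kent become insolvent.
  Norton: +10 → 20 < 70
No further insolvencies.

Alder, Dover, Elm, Jasper, Kent, Orwell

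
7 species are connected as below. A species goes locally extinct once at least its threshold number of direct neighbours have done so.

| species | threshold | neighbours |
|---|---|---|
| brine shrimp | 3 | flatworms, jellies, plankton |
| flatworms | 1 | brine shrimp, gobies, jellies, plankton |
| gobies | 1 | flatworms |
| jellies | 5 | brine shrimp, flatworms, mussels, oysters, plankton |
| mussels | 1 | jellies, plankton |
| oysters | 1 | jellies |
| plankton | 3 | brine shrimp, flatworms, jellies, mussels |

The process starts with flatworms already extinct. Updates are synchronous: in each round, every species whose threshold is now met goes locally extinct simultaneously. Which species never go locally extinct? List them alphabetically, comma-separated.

brine shrimp, jellies, mussels, oysters, plankton

Round 1 — flatworms goes locally extinct (initial).
Round 2 — checking thresholds:
  brine shrimp: 1 of 3 neighbours < 3, below threshold.
  gobies: 1 of 1 neighbours ≥ 1, goes locally extinct.
  jellies: 1 of 5 neighbours < 5, below threshold.
  plankton: 1 of 4 neighbours < 3, below threshold.
Round 3 — no new extinctions; cascade stops.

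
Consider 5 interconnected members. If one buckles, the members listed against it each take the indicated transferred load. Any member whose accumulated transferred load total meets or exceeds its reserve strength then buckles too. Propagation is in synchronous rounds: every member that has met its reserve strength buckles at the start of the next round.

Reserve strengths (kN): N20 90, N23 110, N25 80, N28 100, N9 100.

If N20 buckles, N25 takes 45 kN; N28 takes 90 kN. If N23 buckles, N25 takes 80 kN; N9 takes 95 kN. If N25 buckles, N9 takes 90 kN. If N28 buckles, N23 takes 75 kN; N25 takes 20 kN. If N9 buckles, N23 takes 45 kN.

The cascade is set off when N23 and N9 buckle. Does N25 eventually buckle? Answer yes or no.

yes

Round 1 — N23, N9 buckle (initial).
  N25: +80 → 80 ≥ 80
Round 2 — N25 buckles.
No further bucklings.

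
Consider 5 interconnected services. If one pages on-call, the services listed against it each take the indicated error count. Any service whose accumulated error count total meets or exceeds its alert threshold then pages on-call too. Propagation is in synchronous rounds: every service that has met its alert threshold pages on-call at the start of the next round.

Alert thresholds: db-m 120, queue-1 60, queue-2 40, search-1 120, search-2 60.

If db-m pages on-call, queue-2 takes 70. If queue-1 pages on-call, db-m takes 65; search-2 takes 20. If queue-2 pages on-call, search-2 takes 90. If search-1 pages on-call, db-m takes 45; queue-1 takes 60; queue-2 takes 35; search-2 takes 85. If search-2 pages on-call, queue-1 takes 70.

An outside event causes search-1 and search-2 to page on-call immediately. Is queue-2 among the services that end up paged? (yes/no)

Round 1 — search-1, search-2 page on-call (initial).
  db-m: +45 → 45 < 120
  queue-1: +60+70 → 130 ≥ 60
  queue-2: +35 → 35 < 40
Round 2 — queue-1 pages on-call.
  db-m: +65 → 110 < 120
No further pages.

no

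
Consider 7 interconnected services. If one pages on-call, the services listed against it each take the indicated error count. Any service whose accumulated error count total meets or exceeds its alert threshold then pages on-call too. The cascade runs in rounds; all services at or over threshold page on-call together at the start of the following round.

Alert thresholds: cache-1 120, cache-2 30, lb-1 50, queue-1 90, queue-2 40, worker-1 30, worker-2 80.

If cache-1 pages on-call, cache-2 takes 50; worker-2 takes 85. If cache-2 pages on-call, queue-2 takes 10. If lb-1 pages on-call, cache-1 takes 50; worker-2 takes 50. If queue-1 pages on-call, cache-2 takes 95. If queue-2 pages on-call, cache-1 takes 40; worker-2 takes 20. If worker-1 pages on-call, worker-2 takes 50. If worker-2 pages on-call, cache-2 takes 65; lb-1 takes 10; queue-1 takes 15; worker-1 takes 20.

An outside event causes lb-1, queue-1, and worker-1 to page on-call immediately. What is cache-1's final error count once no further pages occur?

50

Round 1 — lb-1, queue-1, worker-1 page on-call (initial).
  cache-1: +50 → 50 < 120
  cache-2: +95 → 95 ≥ 30
  worker-2: +50+50 → 100 ≥ 80
Round 2 — cache-2, worker-2 page on-call.
  queue-2: +10 → 10 < 40
No further pages.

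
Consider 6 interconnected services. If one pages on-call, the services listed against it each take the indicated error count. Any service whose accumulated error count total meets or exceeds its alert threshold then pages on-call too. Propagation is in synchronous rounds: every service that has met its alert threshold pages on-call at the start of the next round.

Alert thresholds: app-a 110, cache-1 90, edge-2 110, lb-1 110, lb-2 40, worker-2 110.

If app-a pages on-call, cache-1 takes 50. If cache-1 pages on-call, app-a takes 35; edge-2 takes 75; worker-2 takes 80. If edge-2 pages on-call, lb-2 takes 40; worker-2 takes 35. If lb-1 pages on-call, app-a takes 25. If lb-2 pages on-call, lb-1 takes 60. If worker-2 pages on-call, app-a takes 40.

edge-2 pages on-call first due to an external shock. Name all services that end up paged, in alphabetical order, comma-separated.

edge-2, lb-2

Round 1 — edge-2 pages on-call (initial).
  lb-2: +40 → 40 ≥ 40
  worker-2: +35 → 35 < 110
Round 2 — lb-2 pages on-call.
  lb-1: +60 → 60 < 110
No further pages.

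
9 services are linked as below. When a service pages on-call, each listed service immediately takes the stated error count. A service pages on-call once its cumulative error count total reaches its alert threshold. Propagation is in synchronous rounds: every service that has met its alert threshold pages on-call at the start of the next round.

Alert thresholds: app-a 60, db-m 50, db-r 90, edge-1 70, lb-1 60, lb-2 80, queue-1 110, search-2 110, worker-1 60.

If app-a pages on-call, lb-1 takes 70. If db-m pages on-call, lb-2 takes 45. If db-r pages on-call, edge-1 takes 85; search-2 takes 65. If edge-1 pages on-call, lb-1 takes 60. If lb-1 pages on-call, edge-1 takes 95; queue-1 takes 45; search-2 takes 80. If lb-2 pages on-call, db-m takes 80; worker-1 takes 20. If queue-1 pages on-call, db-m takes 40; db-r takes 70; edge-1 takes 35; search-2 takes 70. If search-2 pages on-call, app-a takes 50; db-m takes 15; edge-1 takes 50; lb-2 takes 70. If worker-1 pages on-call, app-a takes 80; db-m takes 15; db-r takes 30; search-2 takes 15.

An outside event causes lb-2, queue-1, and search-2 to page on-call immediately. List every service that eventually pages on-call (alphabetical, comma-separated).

Round 1 — lb-2, queue-1, search-2 page on-call (initial).
  app-a: +50 → 50 < 60
  db-m: +80+40+15 → 135 ≥ 50
  db-r: +70 → 70 < 90
  edge-1: +35+50 → 85 ≥ 70
  worker-1: +20 → 20 < 60
Round 2 — db-m, edge-1 page on-call.
  lb-1: +60 → 60 ≥ 60
Round 3 — lb-1 pages on-call.
No further pages.

db-m, edge-1, lb-1, lb-2, queue-1, search-2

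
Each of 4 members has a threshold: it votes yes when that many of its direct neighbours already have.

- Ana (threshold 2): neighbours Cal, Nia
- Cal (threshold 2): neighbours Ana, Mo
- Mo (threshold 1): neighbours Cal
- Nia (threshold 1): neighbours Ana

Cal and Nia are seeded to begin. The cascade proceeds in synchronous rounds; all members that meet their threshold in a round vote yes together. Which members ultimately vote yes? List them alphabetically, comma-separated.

Ana, Cal, Mo, Nia

Round 1 — Cal, Nia vote yes (initial).
Round 2 — checking thresholds:
  Ana: 2 of 2 neighbours ≥ 2, votes yes.
  Mo: 1 of 1 neighbours ≥ 1, votes yes.
Round 3 — no new yes votes; cascade stops.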